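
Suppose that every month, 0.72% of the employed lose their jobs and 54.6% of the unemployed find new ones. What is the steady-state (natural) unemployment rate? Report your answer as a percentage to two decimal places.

At steady state the flows balance: s·E = f·U, so U/(E+U) = s/(s+f).
u* = 0.72 / (0.72 + 54.6) = 0.72 / 55.32 = 1.30%.

Steady-state unemployment rate ≈ 1.30%.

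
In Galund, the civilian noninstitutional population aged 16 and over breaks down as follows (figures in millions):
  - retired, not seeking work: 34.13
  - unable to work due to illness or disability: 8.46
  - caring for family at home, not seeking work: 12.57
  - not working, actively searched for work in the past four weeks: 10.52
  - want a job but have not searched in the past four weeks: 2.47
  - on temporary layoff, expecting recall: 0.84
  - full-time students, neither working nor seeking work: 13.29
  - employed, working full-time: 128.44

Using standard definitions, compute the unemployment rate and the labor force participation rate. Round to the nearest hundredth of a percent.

Unemployment rate ≈ 8.13%; labor force participation rate ≈ 66.34%.

Employed = 128.44 million.
Unemployed = 10.52 + 0.84 = 11.36 million (jobless and actively searching, or on temporary layoff).
Labor force = 128.44 + 11.36 = 139.80 million.
Not in labor force = 34.13 + 8.46 + 12.57 + 2.47 + 13.29 = 70.92 million (those not working and not actively searching are outside the labor force — including those who want a job but have given up searching).
Civilian working-age population = 139.80 + 70.92 = 210.72 million.
Unemployment rate = 11.36 / 139.80 = 8.13%.
Labor force participation rate = 139.80 / 210.72 = 66.34%.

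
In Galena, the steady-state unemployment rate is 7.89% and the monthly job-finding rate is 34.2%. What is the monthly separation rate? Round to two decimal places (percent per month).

Separation rate ≈ 2.93% per month.

From u* = s/(s+f): s = u·f/(1−u).
s = 0.0789 × 34.2 / (1 − 0.0789) = 2.6984 / 0.9211 ≈ 2.93% per month.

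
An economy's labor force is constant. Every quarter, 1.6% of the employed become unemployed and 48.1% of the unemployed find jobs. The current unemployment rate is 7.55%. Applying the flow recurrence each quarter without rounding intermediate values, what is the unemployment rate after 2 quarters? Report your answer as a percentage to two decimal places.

With a fixed labor force, u_{t+1} = u_t + s·(1−u_t) − f·u_t = u_t·(1−s−f) + s.
Here 1−s−f = 0.503 and s = 0.016.
u_1 = 0.075500 × 0.503 + 0.016 = 0.053976.
u_2 = 0.053976 × 0.503 + 0.016 = 0.043150.

Unemployment rate after two quarters ≈ 4.32%.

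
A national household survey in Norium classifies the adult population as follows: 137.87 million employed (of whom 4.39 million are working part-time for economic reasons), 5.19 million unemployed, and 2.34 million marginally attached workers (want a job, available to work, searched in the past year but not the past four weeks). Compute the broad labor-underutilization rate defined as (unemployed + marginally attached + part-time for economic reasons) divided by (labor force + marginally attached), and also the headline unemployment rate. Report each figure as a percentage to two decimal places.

Broad underutilization rate ≈ 8.20%; headline unemployment rate ≈ 3.63%.

Labor force = 137.87 + 5.19 = 143.06 million.
Numerator = 5.19 + 2.34 + 4.39 = 11.92 million.
Denominator = 143.06 + 2.34 = 145.40 million.
Broad rate = 11.92 / 145.40 = 8.20%.
Headline unemployment rate = 5.19 / 143.06 = 3.63%.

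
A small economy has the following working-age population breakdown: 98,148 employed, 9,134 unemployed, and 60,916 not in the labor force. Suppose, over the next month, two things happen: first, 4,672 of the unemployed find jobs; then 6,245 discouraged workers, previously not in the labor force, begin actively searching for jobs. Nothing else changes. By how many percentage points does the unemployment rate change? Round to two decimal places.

The unemployment rate changes by +0.92 percentage points.

Initially, labor force = 98,148 + 9,134 = 107,282, so u = 9,134/107,282 = 8.51%.
After the first change, unemployed falls and employed rises by 4,672; labor force unchanged → E = 102,820, U = 4,462, labor force = 107,282.
After the second change, unemployed and labor force both rise by 6,245 → E = 102,820, U = 10,707, labor force = 113,527.
New unemployment rate = 10,707 / 113,527 = 9.43%.
Change = 9.43% − 8.51% = +0.92 percentage points.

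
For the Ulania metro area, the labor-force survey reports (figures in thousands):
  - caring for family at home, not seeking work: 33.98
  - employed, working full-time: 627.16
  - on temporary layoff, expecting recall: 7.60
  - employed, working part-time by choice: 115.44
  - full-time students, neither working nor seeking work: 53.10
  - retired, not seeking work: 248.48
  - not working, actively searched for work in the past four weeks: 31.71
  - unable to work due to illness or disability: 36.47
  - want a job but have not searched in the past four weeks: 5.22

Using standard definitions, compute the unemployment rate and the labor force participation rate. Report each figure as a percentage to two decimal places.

Employed = 627.16 + 115.44 = 742.60 thousand.
Unemployed = 7.60 + 31.71 = 39.31 thousand (jobless and actively searching, or on temporary layoff).
Labor force = 742.60 + 39.31 = 781.91 thousand.
Not in labor force = 33.98 + 53.10 + 248.48 + 36.47 + 5.22 = 377.25 thousand (those not working and not actively searching are outside the labor force — including those who want a job but have given up searching).
Civilian working-age population = 781.91 + 377.25 = 1,159.16 thousand.
Unemployment rate = 39.31 / 781.91 = 5.03%.
Labor force participation rate = 781.91 / 1,159.16 = 67.45%.

Unemployment rate ≈ 5.03%; labor force participation rate ≈ 67.45%.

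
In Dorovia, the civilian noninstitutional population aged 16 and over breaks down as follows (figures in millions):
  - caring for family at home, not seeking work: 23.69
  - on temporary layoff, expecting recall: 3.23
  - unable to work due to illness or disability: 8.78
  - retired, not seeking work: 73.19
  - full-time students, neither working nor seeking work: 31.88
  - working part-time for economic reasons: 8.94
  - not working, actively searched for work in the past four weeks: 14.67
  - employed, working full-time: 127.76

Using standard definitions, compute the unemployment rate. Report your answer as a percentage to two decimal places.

Employed = 8.94 + 127.76 = 136.70 million (anyone who worked, including part-time for economic reasons, counts as employed).
Unemployed = 3.23 + 14.67 = 17.90 million (jobless and actively searching, or on temporary layoff).
Labor force = 136.70 + 17.90 = 154.60 million.
Unemployment rate = 17.90 / 154.60 = 11.58%.

Unemployment rate ≈ 11.58%.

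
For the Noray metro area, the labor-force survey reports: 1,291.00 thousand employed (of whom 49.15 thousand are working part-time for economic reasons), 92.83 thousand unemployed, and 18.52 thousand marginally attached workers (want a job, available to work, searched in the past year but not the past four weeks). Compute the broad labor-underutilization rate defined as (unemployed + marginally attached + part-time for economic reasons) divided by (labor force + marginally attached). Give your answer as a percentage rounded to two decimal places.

Labor force = 1,291.00 + 92.83 = 1,383.83 thousand.
Numerator = 92.83 + 18.52 + 49.15 = 160.50 thousand.
Denominator = 1,383.83 + 18.52 = 1,402.35 thousand.
Broad rate = 160.50 / 1,402.35 = 11.45%.

Broad underutilization rate ≈ 11.45%.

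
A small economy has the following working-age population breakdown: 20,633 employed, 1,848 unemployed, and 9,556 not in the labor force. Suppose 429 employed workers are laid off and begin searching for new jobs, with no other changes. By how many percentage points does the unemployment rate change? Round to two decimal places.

The unemployment rate changes by +1.91 percentage points.

Initially, labor force = 20,633 + 1,848 = 22,481, so u = 1,848/22,481 = 8.22%.
After the change, employed falls and unemployed rises by 429; labor force unchanged → E = 20,204, U = 2,277, labor force = 22,481.
New unemployment rate = 2,277 / 22,481 = 10.13%.
Change = 10.13% − 8.22% = +1.91 percentage points.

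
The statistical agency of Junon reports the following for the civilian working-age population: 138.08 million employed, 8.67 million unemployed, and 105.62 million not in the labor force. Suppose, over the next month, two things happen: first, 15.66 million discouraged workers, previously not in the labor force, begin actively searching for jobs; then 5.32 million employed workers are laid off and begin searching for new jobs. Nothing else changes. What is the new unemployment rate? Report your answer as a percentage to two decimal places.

Initially, labor force = 138.08 + 8.67 = 146.75 million, so u = 8.67/146.75 = 5.91%.
After the first change, unemployed and labor force both rise by 15.66 → E = 138.08, U = 24.33, labor force = 162.41 million.
After the second change, employed falls and unemployed rises by 5.32; labor force unchanged → E = 132.76, U = 29.65, labor force = 162.41 million.
New unemployment rate = 29.65 / 162.41 = 18.26%.

New unemployment rate ≈ 18.26%.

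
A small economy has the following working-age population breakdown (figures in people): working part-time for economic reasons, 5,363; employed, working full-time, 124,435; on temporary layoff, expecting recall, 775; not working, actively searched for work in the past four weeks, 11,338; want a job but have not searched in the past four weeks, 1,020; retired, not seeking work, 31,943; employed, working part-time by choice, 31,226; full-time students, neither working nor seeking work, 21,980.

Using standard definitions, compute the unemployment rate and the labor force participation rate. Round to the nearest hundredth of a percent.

Unemployment rate ≈ 7.00%; labor force participation rate ≈ 75.91%.

Employed = 5,363 + 124,435 + 31,226 = 161,024 (anyone who worked, including part-time for economic reasons, counts as employed).
Unemployed = 775 + 11,338 = 12,113 (jobless and actively searching, or on temporary layoff).
Labor force = 161,024 + 12,113 = 173,137.
Not in labor force = 1,020 + 31,943 + 21,980 = 54,943 (those not working and not actively searching are outside the labor force — including those who want a job but have given up searching).
Civilian working-age population = 173,137 + 54,943 = 228,080.
Unemployment rate = 12,113 / 173,137 = 7.00%.
Labor force participation rate = 173,137 / 228,080 = 75.91%.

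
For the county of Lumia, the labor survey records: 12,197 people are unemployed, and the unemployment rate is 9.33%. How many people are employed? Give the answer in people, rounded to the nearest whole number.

Labor force = U / u = 12,197 / 0.0933 ≈ 130,729.
Employed = labor force − unemployed = 130,729 − 12,197 = 118,532.

About 118,532 are employed.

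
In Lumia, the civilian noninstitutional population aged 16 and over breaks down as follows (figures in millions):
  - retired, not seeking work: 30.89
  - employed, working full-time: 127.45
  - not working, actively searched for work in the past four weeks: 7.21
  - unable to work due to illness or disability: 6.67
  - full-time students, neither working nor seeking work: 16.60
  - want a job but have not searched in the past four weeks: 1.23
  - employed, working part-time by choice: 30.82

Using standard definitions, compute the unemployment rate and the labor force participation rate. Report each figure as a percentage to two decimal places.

Employed = 127.45 + 30.82 = 158.27 million.
Unemployed = 7.21 million.
Labor force = 158.27 + 7.21 = 165.48 million.
Not in labor force = 30.89 + 6.67 + 16.60 + 1.23 = 55.39 million (those not working and not actively searching are outside the labor force — including those who want a job but have given up searching).
Civilian working-age population = 165.48 + 55.39 = 220.87 million.
Unemployment rate = 7.21 / 165.48 = 4.36%.
Labor force participation rate = 165.48 / 220.87 = 74.92%.

Unemployment rate ≈ 4.36%; labor force participation rate ≈ 74.92%.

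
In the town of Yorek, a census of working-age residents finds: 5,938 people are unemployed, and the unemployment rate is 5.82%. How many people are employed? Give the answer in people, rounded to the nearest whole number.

Labor force = U / u = 5,938 / 0.0582 ≈ 102,027.
Employed = labor force − unemployed = 102,027 − 5,938 = 96,089.

About 96,089 are employed.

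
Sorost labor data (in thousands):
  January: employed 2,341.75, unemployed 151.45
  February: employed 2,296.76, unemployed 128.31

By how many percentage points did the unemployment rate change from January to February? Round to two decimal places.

January: labor force = 2,341.75 + 151.45 = 2,493.20; u = 151.45/2,493.20 = 6.07%.
February: labor force = 2,296.76 + 128.31 = 2,425.07; u = 128.31/2,425.07 = 5.29%.
Change = 5.29% − 6.07% = −0.78 pp.

The unemployment rate changed by −0.78 percentage points.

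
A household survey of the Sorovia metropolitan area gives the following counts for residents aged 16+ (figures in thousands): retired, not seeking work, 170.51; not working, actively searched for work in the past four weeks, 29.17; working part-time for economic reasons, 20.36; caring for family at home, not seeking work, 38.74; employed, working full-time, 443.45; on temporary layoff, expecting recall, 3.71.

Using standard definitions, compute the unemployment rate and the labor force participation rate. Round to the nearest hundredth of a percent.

Unemployment rate ≈ 6.62%; labor force participation rate ≈ 70.36%.

Employed = 20.36 + 443.45 = 463.81 thousand (anyone who worked, including part-time for economic reasons, counts as employed).
Unemployed = 29.17 + 3.71 = 32.88 thousand (jobless and actively searching, or on temporary layoff).
Labor force = 463.81 + 32.88 = 496.69 thousand.
Not in labor force = 170.51 + 38.74 = 209.25 thousand (those not working and not actively searching are outside the labor force).
Civilian working-age population = 496.69 + 209.25 = 705.94 thousand.
Unemployment rate = 32.88 / 496.69 = 6.62%.
Labor force participation rate = 496.69 / 705.94 = 70.36%.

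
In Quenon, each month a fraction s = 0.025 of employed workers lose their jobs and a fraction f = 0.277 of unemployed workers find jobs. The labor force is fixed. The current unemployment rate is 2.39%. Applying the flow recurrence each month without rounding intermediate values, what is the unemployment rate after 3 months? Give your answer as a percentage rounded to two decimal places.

With a fixed labor force, u_{t+1} = u_t + s·(1−u_t) − f·u_t = u_t·(1−s−f) + s.
Here 1−s−f = 0.698 and s = 0.025.
u_1 = 0.023900 × 0.698 + 0.025 = 0.041682.
u_2 = 0.041682 × 0.698 + 0.025 = 0.054094.
u_3 = 0.054094 × 0.698 + 0.025 = 0.062758.

Unemployment rate after three months ≈ 6.28%.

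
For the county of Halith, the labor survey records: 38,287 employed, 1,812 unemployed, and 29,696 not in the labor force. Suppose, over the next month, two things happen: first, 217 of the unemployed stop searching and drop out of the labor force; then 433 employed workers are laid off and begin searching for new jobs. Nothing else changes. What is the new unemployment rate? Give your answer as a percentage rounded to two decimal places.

New unemployment rate ≈ 5.09%.

Initially, labor force = 38,287 + 1,812 = 40,099, so u = 1,812/40,099 = 4.52%.
After the first change, unemployed and labor force both fall by 217 → E = 38,287, U = 1,595, labor force = 39,882.
After the second change, employed falls and unemployed rises by 433; labor force unchanged → E = 37,854, U = 2,028, labor force = 39,882.
New unemployment rate = 2,028 / 39,882 = 5.09%.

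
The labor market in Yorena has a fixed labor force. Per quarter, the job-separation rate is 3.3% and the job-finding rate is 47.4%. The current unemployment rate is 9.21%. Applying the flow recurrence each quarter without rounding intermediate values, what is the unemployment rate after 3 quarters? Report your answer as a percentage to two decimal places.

With a fixed labor force, u_{t+1} = u_t + s·(1−u_t) − f·u_t = u_t·(1−s−f) + s.
Here 1−s−f = 0.493 and s = 0.033.
u_1 = 0.092100 × 0.493 + 0.033 = 0.078405.
u_2 = 0.078405 × 0.493 + 0.033 = 0.071654.
u_3 = 0.071654 × 0.493 + 0.033 = 0.068325.

Unemployment rate after three quarters ≈ 6.83%.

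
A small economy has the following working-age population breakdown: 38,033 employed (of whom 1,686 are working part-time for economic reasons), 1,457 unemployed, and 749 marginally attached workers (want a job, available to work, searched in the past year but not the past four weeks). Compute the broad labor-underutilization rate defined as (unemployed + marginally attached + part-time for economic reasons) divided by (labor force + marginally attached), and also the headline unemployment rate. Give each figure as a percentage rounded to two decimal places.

Labor force = 38,033 + 1,457 = 39,490.
Numerator = 1,457 + 749 + 1,686 = 3,892.
Denominator = 39,490 + 749 = 40,239.
Broad rate = 3,892 / 40,239 = 9.67%.
Headline unemployment rate = 1,457 / 39,490 = 3.69%.

Broad underutilization rate ≈ 9.67%; headline unemployment rate ≈ 3.69%.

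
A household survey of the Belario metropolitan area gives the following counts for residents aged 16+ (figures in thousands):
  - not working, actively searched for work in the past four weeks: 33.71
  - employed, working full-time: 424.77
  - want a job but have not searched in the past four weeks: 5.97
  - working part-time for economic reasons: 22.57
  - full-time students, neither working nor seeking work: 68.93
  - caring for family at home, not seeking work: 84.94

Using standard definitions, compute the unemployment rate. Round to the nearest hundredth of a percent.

Employed = 424.77 + 22.57 = 447.34 thousand (anyone who worked, including part-time for economic reasons, counts as employed).
Unemployed = 33.71 thousand.
Labor force = 447.34 + 33.71 = 481.05 thousand.
Unemployment rate = 33.71 / 481.05 = 7.01%.

Unemployment rate ≈ 7.01%.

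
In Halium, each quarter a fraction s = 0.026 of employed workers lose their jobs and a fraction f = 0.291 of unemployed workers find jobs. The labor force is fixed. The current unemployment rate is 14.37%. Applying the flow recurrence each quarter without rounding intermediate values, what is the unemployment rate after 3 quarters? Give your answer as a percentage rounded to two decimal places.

Unemployment rate after three quarters ≈ 10.17%.

With a fixed labor force, u_{t+1} = u_t + s·(1−u_t) − f·u_t = u_t·(1−s−f) + s.
Here 1−s−f = 0.683 and s = 0.026.
u_1 = 0.143700 × 0.683 + 0.026 = 0.124147.
u_2 = 0.124147 × 0.683 + 0.026 = 0.110792.
u_3 = 0.110792 × 0.683 + 0.026 = 0.101671.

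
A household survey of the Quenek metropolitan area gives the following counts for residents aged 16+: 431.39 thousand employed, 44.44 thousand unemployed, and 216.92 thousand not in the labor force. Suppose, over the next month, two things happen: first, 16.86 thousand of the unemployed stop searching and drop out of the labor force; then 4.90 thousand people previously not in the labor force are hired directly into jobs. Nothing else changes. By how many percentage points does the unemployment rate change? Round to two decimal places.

The unemployment rate changes by −3.39 percentage points.

Initially, labor force = 431.39 + 44.44 = 475.83 thousand, so u = 44.44/475.83 = 9.34%.
After the first change, unemployed and labor force both fall by 16.86 → E = 431.39, U = 27.58, labor force = 458.97 thousand.
After the second change, employed and labor force both rise by 4.90; unemployed unchanged → E = 436.29, U = 27.58, labor force = 463.87 thousand.
New unemployment rate = 27.58 / 463.87 = 5.95%.
Change = 5.95% − 9.34% = −3.39 percentage points.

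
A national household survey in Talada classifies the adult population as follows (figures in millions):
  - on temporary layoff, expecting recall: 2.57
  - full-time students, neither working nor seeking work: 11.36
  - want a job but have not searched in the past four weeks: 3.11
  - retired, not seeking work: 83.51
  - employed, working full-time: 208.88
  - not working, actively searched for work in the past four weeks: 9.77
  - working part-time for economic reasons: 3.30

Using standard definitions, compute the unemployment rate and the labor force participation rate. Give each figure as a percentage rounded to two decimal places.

Unemployment rate ≈ 5.50%; labor force participation rate ≈ 69.62%.

Employed = 208.88 + 3.30 = 212.18 million (anyone who worked, including part-time for economic reasons, counts as employed).
Unemployed = 2.57 + 9.77 = 12.34 million (jobless and actively searching, or on temporary layoff).
Labor force = 212.18 + 12.34 = 224.52 million.
Not in labor force = 11.36 + 3.11 + 83.51 = 97.98 million (those not working and not actively searching are outside the labor force — including those who want a job but have given up searching).
Civilian working-age population = 224.52 + 97.98 = 322.50 million.
Unemployment rate = 12.34 / 224.52 = 5.50%.
Labor force participation rate = 224.52 / 322.50 = 69.62%.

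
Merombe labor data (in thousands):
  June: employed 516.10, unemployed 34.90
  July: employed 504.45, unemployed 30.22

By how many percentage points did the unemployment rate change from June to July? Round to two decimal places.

June: labor force = 516.10 + 34.90 = 551.00; u = 34.90/551.00 = 6.33%.
July: labor force = 504.45 + 30.22 = 534.67; u = 30.22/534.67 = 5.65%.
Change = 5.65% − 6.33% = −0.68 pp.

The unemployment rate changed by −0.68 percentage points.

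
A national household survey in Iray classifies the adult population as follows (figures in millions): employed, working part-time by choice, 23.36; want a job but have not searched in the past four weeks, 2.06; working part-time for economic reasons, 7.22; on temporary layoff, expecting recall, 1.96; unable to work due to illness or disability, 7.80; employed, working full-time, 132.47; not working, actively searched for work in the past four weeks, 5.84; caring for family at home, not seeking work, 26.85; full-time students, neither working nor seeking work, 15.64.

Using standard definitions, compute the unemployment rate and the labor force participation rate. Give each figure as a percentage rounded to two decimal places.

Employed = 23.36 + 7.22 + 132.47 = 163.05 million (anyone who worked, including part-time for economic reasons, counts as employed).
Unemployed = 1.96 + 5.84 = 7.80 million (jobless and actively searching, or on temporary layoff).
Labor force = 163.05 + 7.80 = 170.85 million.
Not in labor force = 2.06 + 7.80 + 26.85 + 15.64 = 52.35 million (those not working and not actively searching are outside the labor force — including those who want a job but have given up searching).
Civilian working-age population = 170.85 + 52.35 = 223.20 million.
Unemployment rate = 7.80 / 170.85 = 4.57%.
Labor force participation rate = 170.85 / 223.20 = 76.55%.

Unemployment rate ≈ 4.57%; labor force participation rate ≈ 76.55%.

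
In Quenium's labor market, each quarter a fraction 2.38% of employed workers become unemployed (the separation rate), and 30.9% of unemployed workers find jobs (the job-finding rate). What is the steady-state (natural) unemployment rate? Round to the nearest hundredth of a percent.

Steady-state unemployment rate ≈ 7.15%.

At steady state the flows balance: s·E = f·U, so U/(E+U) = s/(s+f).
u* = 2.38 / (2.38 + 30.9) = 2.38 / 33.28 = 7.15%.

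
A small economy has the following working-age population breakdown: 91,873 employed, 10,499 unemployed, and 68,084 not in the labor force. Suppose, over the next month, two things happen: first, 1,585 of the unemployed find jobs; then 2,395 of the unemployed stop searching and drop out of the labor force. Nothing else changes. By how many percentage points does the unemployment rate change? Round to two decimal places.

Initially, labor force = 91,873 + 10,499 = 102,372, so u = 10,499/102,372 = 10.26%.
After the first change, unemployed falls and employed rises by 1,585; labor force unchanged → E = 93,458, U = 8,914, labor force = 102,372.
After the second change, unemployed and labor force both fall by 2,395 → E = 93,458, U = 6,519, labor force = 99,977.
New unemployment rate = 6,519 / 99,977 = 6.52%.
Change = 6.52% − 10.26% = −3.74 percentage points.

The unemployment rate changes by −3.74 percentage points.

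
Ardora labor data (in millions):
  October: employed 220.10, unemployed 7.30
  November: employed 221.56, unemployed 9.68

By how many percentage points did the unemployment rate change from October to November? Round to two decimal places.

The unemployment rate changed by +0.98 percentage points.

October: labor force = 220.10 + 7.30 = 227.40; u = 7.30/227.40 = 3.21%.
November: labor force = 221.56 + 9.68 = 231.24; u = 9.68/231.24 = 4.19%.
Change = 4.19% − 3.21% = +0.98 pp.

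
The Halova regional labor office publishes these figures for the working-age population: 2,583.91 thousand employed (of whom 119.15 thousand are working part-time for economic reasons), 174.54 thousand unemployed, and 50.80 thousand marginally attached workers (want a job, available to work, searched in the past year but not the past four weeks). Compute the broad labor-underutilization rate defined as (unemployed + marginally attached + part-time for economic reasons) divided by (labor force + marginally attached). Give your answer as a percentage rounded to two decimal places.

Broad underutilization rate ≈ 12.26%.

Labor force = 2,583.91 + 174.54 = 2,758.45 thousand.
Numerator = 174.54 + 50.80 + 119.15 = 344.49 thousand.
Denominator = 2,758.45 + 50.80 = 2,809.25 thousand.
Broad rate = 344.49 / 2,809.25 = 12.26%.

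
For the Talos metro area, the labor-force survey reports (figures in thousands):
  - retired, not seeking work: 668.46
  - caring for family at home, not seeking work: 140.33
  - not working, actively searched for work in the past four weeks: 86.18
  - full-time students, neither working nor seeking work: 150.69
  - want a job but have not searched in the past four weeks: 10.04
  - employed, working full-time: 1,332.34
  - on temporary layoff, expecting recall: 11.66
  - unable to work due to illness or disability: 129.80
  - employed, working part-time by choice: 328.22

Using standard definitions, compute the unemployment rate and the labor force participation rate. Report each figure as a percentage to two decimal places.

Employed = 1,332.34 + 328.22 = 1,660.56 thousand.
Unemployed = 86.18 + 11.66 = 97.84 thousand (jobless and actively searching, or on temporary layoff).
Labor force = 1,660.56 + 97.84 = 1,758.40 thousand.
Not in labor force = 668.46 + 140.33 + 150.69 + 10.04 + 129.80 = 1,099.32 thousand (those not working and not actively searching are outside the labor force — including those who want a job but have given up searching).
Civilian working-age population = 1,758.40 + 1,099.32 = 2,857.72 thousand.
Unemployment rate = 97.84 / 1,758.40 = 5.56%.
Labor force participation rate = 1,758.40 / 2,857.72 = 61.53%.

Unemployment rate ≈ 5.56%; labor force participation rate ≈ 61.53%.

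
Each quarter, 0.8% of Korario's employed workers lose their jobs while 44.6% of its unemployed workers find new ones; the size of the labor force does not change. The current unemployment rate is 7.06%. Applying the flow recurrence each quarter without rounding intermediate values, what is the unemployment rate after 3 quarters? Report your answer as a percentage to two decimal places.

With a fixed labor force, u_{t+1} = u_t + s·(1−u_t) − f·u_t = u_t·(1−s−f) + s.
Here 1−s−f = 0.546 and s = 0.008.
u_1 = 0.070600 × 0.546 + 0.008 = 0.046548.
u_2 = 0.046548 × 0.546 + 0.008 = 0.033415.
u_3 = 0.033415 × 0.546 + 0.008 = 0.026245.

Unemployment rate after three quarters ≈ 2.62%.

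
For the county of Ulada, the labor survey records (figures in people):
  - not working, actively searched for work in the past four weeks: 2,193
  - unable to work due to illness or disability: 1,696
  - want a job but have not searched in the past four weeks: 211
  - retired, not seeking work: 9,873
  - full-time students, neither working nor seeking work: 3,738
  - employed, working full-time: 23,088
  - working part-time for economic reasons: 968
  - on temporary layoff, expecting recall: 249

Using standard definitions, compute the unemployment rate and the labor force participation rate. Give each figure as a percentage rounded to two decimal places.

Employed = 23,088 + 968 = 24,056 (anyone who worked, including part-time for economic reasons, counts as employed).
Unemployed = 2,193 + 249 = 2,442 (jobless and actively searching, or on temporary layoff).
Labor force = 24,056 + 2,442 = 26,498.
Not in labor force = 1,696 + 211 + 9,873 + 3,738 = 15,518 (those not working and not actively searching are outside the labor force — including those who want a job but have given up searching).
Civilian working-age population = 26,498 + 15,518 = 42,016.
Unemployment rate = 2,442 / 26,498 = 9.22%.
Labor force participation rate = 26,498 / 42,016 = 63.07%.

Unemployment rate ≈ 9.22%; labor force participation rate ≈ 63.07%.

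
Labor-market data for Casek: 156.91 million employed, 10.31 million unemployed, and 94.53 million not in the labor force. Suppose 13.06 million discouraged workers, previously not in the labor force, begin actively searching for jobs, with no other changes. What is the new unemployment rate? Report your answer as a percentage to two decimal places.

Initially, labor force = 156.91 + 10.31 = 167.22 million, so u = 10.31/167.22 = 6.17%.
After the change, unemployed and labor force both rise by 13.06 → E = 156.91, U = 23.37, labor force = 180.28 million.
New unemployment rate = 23.37 / 180.28 = 12.96%.

New unemployment rate ≈ 12.96%.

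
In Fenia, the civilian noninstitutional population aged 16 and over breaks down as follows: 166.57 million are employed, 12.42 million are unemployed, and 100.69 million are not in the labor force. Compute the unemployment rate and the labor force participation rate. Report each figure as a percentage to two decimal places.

Unemployment rate ≈ 6.94%; labor force participation rate ≈ 64.00%.

Labor force = employed + unemployed = 166.57 + 12.42 = 178.99 million.
Working-age population = 178.99 + 100.69 = 279.68 million.
Unemployment rate = 12.42 / 178.99 = 6.94%.
Labor force participation rate = 178.99 / 279.68 = 64.00%.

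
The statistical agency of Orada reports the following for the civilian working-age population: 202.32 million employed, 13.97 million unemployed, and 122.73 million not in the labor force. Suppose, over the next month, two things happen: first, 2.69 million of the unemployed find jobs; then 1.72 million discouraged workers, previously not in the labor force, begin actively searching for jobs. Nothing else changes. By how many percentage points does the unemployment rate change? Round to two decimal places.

Initially, labor force = 202.32 + 13.97 = 216.29 million, so u = 13.97/216.29 = 6.46%.
After the first change, unemployed falls and employed rises by 2.69; labor force unchanged → E = 205.01, U = 11.28, labor force = 216.29 million.
After the second change, unemployed and labor force both rise by 1.72 → E = 205.01, U = 13.00, labor force = 218.01 million.
New unemployment rate = 13.00 / 218.01 = 5.96%.
Change = 5.96% − 6.46% = −0.50 percentage points.

The unemployment rate changes by −0.50 percentage points.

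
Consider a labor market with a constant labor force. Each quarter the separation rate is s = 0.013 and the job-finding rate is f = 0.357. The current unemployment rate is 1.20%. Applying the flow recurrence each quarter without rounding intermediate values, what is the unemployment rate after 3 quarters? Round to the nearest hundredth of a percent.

Unemployment rate after three quarters ≈ 2.94%.

With a fixed labor force, u_{t+1} = u_t + s·(1−u_t) − f·u_t = u_t·(1−s−f) + s.
Here 1−s−f = 0.630 and s = 0.013.
u_1 = 0.012000 × 0.630 + 0.013 = 0.020560.
u_2 = 0.020560 × 0.630 + 0.013 = 0.025953.
u_3 = 0.025953 × 0.630 + 0.013 = 0.029350.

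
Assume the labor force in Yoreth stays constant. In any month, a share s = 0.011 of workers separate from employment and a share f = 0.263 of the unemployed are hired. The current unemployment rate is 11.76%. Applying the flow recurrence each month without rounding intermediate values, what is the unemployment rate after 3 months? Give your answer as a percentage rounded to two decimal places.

With a fixed labor force, u_{t+1} = u_t + s·(1−u_t) − f·u_t = u_t·(1−s−f) + s.
Here 1−s−f = 0.726 and s = 0.011.
u_1 = 0.117600 × 0.726 + 0.011 = 0.096378.
u_2 = 0.096378 × 0.726 + 0.011 = 0.080970.
u_3 = 0.080970 × 0.726 + 0.011 = 0.069784.

Unemployment rate after three months ≈ 6.98%.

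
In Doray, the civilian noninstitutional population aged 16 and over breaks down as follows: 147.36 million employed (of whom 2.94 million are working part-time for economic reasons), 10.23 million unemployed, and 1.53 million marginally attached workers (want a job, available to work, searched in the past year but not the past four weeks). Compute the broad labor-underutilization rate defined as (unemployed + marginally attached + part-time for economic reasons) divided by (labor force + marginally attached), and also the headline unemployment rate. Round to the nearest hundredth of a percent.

Labor force = 147.36 + 10.23 = 157.59 million.
Numerator = 10.23 + 1.53 + 2.94 = 14.70 million.
Denominator = 157.59 + 1.53 = 159.12 million.
Broad rate = 14.70 / 159.12 = 9.24%.
Headline unemployment rate = 10.23 / 157.59 = 6.49%.

Broad underutilization rate ≈ 9.24%; headline unemployment rate ≈ 6.49%.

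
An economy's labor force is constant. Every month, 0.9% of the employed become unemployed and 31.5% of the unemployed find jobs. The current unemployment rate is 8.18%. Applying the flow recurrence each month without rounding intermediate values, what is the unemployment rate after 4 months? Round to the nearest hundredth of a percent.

With a fixed labor force, u_{t+1} = u_t + s·(1−u_t) − f·u_t = u_t·(1−s−f) + s.
Here 1−s−f = 0.676 and s = 0.009.
u_1 = 0.081800 × 0.676 + 0.009 = 0.064297.
u_2 = 0.064297 × 0.676 + 0.009 = 0.052465.
u_3 = 0.052465 × 0.676 + 0.009 = 0.044466.
u_4 = 0.044466 × 0.676 + 0.009 = 0.039059.

Unemployment rate after four months ≈ 3.91%.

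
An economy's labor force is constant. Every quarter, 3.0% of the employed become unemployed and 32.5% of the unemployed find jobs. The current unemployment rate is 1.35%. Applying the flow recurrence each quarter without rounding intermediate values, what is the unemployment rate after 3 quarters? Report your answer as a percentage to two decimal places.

Unemployment rate after three quarters ≈ 6.55%.

With a fixed labor force, u_{t+1} = u_t + s·(1−u_t) − f·u_t = u_t·(1−s−f) + s.
Here 1−s−f = 0.645 and s = 0.030.
u_1 = 0.013500 × 0.645 + 0.030 = 0.038707.
u_2 = 0.038707 × 0.645 + 0.030 = 0.054966.
u_3 = 0.054966 × 0.645 + 0.030 = 0.065453.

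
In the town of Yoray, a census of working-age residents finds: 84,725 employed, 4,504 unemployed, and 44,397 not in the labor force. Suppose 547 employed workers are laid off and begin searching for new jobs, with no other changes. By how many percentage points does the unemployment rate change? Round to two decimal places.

Initially, labor force = 84,725 + 4,504 = 89,229, so u = 4,504/89,229 = 5.05%.
After the change, employed falls and unemployed rises by 547; labor force unchanged → E = 84,178, U = 5,051, labor force = 89,229.
New unemployment rate = 5,051 / 89,229 = 5.66%.
Change = 5.66% − 5.05% = +0.61 percentage points.

The unemployment rate changes by +0.61 percentage points.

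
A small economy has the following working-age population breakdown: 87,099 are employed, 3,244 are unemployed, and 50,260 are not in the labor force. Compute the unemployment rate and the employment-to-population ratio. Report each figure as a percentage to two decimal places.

Unemployment rate ≈ 3.59%; employment-population ratio ≈ 61.95%.

Labor force = employed + unemployed = 87,099 + 3,244 = 90,343.
Working-age population = 90,343 + 50,260 = 140,603.
Unemployment rate = 3,244 / 90,343 = 3.59%.
Employment-population ratio = 87,099 / 140,603 = 61.95%.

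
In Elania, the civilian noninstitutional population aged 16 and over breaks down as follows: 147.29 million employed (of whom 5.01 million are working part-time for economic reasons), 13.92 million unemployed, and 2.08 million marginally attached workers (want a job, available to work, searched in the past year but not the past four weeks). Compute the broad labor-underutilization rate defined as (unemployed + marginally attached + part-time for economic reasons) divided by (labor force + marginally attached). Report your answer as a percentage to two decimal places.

Labor force = 147.29 + 13.92 = 161.21 million.
Numerator = 13.92 + 2.08 + 5.01 = 21.01 million.
Denominator = 161.21 + 2.08 = 163.29 million.
Broad rate = 21.01 / 163.29 = 12.87%.

Broad underutilization rate ≈ 12.87%.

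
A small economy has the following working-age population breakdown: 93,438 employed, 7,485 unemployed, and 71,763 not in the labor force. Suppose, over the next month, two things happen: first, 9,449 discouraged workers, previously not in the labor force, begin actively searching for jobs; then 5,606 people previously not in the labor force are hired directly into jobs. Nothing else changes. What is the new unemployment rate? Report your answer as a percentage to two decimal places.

New unemployment rate ≈ 14.60%.

Initially, labor force = 93,438 + 7,485 = 100,923, so u = 7,485/100,923 = 7.42%.
After the first change, unemployed and labor force both rise by 9,449 → E = 93,438, U = 16,934, labor force = 110,372.
After the second change, employed and labor force both rise by 5,606; unemployed unchanged → E = 99,044, U = 16,934, labor force = 115,978.
New unemployment rate = 16,934 / 115,978 = 14.60%.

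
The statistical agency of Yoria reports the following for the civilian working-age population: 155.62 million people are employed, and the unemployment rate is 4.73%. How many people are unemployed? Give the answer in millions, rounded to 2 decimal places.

About 7.73 million are unemployed.

Let U be the number unemployed. The labor force is E + U, and U/(E+U) = 0.0473.
So U = 0.0473 × 155.62 / (1 − 0.0473) = 7.3608 / 0.9527 ≈ 7.73 million.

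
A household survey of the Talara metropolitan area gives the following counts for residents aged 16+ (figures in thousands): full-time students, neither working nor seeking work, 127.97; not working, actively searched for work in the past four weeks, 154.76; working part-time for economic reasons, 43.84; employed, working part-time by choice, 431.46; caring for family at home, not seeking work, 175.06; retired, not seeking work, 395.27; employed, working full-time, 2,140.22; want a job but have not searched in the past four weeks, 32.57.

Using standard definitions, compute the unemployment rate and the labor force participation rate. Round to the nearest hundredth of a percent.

Unemployment rate ≈ 5.59%; labor force participation rate ≈ 79.12%.

Employed = 43.84 + 431.46 + 2,140.22 = 2,615.52 thousand (anyone who worked, including part-time for economic reasons, counts as employed).
Unemployed = 154.76 thousand.
Labor force = 2,615.52 + 154.76 = 2,770.28 thousand.
Not in labor force = 127.97 + 175.06 + 395.27 + 32.57 = 730.87 thousand (those not working and not actively searching are outside the labor force — including those who want a job but have given up searching).
Civilian working-age population = 2,770.28 + 730.87 = 3,501.15 thousand.
Unemployment rate = 154.76 / 2,770.28 = 5.59%.
Labor force participation rate = 2,770.28 / 3,501.15 = 79.12%.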